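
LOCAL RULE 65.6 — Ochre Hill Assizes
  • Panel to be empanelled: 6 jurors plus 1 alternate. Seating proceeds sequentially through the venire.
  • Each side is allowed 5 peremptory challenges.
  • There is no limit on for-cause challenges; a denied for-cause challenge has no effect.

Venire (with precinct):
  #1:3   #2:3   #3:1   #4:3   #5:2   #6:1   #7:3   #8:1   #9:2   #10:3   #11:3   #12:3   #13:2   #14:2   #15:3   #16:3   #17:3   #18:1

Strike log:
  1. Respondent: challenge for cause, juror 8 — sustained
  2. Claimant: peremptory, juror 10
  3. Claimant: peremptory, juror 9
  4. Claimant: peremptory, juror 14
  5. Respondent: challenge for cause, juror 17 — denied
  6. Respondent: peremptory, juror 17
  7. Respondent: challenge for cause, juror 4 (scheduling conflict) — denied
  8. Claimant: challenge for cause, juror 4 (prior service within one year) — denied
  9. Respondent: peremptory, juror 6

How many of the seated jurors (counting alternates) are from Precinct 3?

Removed: #6, #8, #9, #10, #14, #17.
Seated (7 incl. alternates): #1, #2, #3, #4, #5, #7, #11.
Of those, in Precinct 3: #1, #2, #4, #7, #11 → 5.

5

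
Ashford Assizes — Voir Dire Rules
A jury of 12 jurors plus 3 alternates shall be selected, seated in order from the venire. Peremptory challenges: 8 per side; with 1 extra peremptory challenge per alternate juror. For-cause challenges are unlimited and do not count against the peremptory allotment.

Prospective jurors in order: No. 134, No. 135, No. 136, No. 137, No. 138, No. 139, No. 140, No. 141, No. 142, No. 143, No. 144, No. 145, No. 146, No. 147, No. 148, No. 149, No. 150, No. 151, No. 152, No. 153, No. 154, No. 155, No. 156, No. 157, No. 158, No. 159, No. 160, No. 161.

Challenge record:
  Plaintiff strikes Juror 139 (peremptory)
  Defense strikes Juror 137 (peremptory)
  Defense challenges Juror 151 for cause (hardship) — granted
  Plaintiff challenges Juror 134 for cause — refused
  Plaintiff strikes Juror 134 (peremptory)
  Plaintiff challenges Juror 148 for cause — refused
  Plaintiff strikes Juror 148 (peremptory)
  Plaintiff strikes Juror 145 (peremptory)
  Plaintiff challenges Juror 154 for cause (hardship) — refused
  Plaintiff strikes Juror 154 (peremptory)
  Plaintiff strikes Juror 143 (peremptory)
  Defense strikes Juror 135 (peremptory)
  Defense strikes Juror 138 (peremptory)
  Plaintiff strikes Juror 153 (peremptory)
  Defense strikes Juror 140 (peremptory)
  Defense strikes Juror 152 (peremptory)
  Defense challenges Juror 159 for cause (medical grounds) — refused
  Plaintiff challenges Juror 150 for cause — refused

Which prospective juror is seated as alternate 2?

160

Removed: #134, #135, #137, #138, #139, #140, #143, #145, #148, #151, #152, #153, #154. (#150, #159 stay — for-cause denied.)
Filling seats in venire order through position 14: #136, #141, #142, #144, #146, #147, #149, #150, #155, #156, #157, #158, #159, #160.
So alternate 2 is #160.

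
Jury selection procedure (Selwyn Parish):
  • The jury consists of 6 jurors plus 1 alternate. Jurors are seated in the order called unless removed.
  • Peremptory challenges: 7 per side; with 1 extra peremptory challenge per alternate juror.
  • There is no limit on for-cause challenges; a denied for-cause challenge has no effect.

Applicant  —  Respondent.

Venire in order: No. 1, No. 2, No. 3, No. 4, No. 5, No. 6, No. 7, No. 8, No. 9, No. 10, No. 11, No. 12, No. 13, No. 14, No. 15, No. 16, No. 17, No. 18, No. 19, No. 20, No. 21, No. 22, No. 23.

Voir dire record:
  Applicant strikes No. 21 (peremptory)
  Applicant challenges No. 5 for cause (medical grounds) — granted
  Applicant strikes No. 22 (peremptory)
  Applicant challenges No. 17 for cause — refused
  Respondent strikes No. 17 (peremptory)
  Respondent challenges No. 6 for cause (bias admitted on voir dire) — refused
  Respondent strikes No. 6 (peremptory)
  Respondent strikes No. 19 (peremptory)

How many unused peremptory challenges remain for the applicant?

Applicant allotment: 7 base + 1 × 1 alternate = 8.
Applicant peremptories used: #21, #22 — 2 (for-cause on #5, #17 don't count).
Remaining: 8 − 2 = 6.

6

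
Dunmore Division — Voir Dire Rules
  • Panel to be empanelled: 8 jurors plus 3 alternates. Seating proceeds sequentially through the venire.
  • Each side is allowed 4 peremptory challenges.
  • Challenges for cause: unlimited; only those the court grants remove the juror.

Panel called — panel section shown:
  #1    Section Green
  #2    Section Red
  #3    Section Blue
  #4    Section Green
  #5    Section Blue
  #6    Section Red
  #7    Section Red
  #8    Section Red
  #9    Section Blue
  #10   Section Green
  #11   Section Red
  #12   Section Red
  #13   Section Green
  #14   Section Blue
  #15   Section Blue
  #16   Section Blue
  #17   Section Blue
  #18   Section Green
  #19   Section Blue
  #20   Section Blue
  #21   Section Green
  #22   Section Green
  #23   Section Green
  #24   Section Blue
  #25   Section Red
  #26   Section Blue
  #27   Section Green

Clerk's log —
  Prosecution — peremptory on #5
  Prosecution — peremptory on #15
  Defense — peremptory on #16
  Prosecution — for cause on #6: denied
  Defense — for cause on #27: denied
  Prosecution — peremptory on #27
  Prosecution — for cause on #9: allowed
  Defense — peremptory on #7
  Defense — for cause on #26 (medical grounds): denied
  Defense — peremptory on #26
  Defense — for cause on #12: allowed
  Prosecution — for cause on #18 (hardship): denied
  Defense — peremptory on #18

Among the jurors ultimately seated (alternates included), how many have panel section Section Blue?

3

Removed: #5, #7, #9, #12, #15, #16, #18, #26, #27.
Seated (11 incl. alternates): #1, #2, #3, #4, #6, #8, #10, #11, #13, #14, #17.
Of those, in Section Blue: #3, #14, #17 → 3.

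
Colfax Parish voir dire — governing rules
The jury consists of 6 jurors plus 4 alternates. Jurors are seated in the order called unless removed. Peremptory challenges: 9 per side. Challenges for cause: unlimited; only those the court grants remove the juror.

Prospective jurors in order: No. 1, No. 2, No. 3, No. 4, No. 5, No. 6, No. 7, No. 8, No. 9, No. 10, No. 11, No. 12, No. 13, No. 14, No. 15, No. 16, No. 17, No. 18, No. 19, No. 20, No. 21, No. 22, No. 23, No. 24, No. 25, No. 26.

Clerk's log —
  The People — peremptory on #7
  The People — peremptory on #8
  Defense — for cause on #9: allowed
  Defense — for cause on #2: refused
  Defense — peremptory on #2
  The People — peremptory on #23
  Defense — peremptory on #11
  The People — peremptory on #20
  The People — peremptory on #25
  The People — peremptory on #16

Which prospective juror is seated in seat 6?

10

Removed: #2, #7, #8, #9, #11, #16, #20, #23, #25.
Filling seats in venire order through position 6: #1, #3, #4, #5, #6, #10.
So seat 6 is #10.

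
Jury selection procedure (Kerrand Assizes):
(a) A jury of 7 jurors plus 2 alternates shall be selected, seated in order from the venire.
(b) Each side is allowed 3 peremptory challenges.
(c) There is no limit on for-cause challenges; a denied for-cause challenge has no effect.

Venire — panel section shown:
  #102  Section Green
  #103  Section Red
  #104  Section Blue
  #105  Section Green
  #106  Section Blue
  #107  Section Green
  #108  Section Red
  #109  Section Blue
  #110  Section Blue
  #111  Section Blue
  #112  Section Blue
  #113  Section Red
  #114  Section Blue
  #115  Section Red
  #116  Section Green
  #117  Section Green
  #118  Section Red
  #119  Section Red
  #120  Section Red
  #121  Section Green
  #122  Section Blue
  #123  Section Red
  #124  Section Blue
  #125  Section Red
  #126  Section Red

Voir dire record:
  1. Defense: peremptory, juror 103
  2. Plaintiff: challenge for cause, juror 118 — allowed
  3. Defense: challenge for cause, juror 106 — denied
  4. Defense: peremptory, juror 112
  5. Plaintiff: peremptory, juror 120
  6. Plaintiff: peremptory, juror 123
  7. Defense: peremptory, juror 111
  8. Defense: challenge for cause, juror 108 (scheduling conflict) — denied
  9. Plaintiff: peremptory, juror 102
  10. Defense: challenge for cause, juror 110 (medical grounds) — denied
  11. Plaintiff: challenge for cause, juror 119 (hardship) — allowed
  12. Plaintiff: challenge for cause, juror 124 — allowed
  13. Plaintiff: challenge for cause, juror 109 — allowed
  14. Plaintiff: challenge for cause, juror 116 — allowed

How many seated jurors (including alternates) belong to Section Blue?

4

Removed: #102, #103, #109, #111, #112, #116, #118, #119, #120, #123, #124.
Seated (9 incl. alternates): #104, #105, #106, #107, #108, #110, #113, #114, #115.
Of those, in Section Blue: #104, #106, #110, #114 → 4.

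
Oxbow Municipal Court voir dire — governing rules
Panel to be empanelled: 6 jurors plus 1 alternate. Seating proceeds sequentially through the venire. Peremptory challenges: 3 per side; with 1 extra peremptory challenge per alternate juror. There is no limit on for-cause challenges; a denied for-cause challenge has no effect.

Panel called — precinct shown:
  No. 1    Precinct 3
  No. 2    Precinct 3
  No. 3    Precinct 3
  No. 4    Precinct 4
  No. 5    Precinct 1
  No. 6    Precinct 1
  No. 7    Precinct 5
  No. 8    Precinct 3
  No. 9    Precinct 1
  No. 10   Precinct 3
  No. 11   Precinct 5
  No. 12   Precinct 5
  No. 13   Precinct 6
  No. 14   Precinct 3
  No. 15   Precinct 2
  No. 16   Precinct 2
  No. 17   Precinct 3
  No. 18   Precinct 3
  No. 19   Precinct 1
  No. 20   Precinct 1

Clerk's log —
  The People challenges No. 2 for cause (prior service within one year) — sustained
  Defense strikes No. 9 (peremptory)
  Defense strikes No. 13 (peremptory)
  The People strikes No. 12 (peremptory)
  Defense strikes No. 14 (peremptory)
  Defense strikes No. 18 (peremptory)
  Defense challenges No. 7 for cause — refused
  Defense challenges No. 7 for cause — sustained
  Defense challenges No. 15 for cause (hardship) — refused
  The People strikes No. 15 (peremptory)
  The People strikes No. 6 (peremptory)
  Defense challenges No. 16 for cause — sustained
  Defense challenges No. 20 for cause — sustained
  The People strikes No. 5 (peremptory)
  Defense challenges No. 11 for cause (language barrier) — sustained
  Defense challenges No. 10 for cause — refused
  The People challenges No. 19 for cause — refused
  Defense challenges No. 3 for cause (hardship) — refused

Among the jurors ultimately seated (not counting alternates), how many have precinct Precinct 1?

Removed: #2, #5, #6, #7, #9, #11, #12, #13, #14, #15, #16, #18, #20.
Seated jurors 1–6: #1, #3, #4, #8, #10, #17 (alternates #19 not counted).
None of those are in Precinct 1 → 0.

0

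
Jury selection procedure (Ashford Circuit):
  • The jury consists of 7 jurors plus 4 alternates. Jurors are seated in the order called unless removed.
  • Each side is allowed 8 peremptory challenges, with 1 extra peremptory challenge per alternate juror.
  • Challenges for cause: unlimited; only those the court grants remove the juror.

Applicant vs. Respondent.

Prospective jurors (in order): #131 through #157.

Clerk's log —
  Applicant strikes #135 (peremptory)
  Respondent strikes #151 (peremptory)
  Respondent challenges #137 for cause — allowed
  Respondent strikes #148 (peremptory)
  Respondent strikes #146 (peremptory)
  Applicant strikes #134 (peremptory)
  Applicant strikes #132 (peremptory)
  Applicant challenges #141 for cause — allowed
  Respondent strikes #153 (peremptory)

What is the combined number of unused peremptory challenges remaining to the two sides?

17

Applicant allotment: 8 base + 1 × 4 alternates = 12. Respondent allotment: 8 base + 1 × 4 alternates = 12.
Applicant peremptories used: #135, #134, #132 — 3 (the for-cause on #141 doesn't count).
Respondent peremptories used: #151, #148, #146, #153 — 4 (the for-cause on #137 doesn't count).
Remaining: (12 − 3) + (12 − 4) = 17.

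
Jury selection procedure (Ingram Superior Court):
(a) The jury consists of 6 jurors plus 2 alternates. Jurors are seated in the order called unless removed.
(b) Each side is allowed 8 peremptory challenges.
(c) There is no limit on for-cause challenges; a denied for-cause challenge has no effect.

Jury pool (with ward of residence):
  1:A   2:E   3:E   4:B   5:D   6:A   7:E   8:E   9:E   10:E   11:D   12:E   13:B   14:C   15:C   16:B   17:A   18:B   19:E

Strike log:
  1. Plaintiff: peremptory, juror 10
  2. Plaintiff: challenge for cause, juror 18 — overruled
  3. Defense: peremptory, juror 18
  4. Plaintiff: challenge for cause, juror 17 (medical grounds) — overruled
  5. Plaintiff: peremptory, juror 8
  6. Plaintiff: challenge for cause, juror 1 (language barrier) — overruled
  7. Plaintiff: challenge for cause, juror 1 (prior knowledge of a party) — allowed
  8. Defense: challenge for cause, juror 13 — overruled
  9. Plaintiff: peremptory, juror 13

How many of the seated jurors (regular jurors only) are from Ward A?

Removed: #1, #8, #10, #13, #18.
Seated jurors 1–6: #2, #3, #4, #5, #6, #7 (alternates #9, #11 not counted).
Of those, in Ward A: #6 → 1.

1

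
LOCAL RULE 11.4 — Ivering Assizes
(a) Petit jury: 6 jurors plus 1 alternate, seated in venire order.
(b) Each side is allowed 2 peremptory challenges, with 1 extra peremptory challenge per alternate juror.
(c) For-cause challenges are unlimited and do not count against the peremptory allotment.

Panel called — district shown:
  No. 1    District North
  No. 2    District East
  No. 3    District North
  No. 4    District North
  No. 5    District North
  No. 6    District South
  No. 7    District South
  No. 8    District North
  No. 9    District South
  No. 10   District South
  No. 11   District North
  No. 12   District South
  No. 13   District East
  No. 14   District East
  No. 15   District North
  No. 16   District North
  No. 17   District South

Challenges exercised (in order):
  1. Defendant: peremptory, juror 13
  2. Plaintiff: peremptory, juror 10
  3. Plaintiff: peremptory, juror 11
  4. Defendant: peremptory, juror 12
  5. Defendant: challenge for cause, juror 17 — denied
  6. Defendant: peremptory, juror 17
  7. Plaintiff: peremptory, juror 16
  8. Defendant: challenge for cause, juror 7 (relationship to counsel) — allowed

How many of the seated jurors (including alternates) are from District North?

5

Removed: #7, #10, #11, #12, #13, #16, #17.
Seated (7 incl. alternates): #1, #2, #3, #4, #5, #6, #8.
Of those, in District North: #1, #3, #4, #5, #8 → 5.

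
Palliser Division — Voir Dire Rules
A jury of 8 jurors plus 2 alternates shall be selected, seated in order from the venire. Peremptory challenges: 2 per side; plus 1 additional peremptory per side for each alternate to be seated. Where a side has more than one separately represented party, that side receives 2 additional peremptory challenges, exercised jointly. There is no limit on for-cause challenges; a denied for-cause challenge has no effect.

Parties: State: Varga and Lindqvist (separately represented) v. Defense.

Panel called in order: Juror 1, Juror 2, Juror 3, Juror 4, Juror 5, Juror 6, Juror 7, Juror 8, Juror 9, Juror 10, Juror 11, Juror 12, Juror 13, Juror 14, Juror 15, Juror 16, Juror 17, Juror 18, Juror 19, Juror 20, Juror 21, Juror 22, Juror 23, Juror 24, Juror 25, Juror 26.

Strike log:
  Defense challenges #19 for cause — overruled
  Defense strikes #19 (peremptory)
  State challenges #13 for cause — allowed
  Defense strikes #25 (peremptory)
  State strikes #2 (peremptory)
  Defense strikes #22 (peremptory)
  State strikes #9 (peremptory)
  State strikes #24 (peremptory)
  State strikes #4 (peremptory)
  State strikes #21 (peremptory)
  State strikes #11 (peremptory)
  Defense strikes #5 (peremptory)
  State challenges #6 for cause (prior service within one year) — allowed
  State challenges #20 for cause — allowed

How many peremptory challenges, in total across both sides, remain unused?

State allotment: 2 base + 1 × 2 alternates + 2 multi-party = 6. Defense allotment: 2 base + 1 × 2 alternates = 4.
State peremptories used: #2, #9, #24, #4, #21, #11 — 6 (for-cause on #13, #6, #20 don't count).
Defense peremptories used: #19, #25, #22, #5 — 4 (the for-cause on #19 doesn't count).
Remaining: (6 − 6) + (4 − 4) = 0.

0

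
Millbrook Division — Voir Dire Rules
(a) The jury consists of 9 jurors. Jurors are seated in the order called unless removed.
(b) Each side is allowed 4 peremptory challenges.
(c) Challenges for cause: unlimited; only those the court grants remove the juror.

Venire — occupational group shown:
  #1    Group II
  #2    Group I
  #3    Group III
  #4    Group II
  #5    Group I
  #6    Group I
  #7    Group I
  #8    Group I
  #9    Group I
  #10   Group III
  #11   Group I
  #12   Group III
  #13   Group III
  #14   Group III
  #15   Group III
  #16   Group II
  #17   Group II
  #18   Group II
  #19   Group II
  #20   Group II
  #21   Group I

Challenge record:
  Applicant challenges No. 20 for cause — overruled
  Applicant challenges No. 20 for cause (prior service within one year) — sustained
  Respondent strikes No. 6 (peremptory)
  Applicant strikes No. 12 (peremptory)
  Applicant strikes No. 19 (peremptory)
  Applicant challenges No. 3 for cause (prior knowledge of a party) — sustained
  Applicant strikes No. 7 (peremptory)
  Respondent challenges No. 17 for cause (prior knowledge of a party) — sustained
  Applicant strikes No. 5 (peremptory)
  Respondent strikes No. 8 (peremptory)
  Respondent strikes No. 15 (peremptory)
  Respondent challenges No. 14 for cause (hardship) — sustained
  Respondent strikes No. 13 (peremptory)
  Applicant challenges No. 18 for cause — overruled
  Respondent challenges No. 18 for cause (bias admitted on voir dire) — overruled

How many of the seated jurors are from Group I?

Removed: #3, #5, #6, #7, #8, #12, #13, #14, #15, #17, #19, #20.
Seated jurors 1–9: #1, #2, #4, #9, #10, #11, #16, #18, #21.
Of those, in Group I: #2, #9, #11, #21 → 4.

4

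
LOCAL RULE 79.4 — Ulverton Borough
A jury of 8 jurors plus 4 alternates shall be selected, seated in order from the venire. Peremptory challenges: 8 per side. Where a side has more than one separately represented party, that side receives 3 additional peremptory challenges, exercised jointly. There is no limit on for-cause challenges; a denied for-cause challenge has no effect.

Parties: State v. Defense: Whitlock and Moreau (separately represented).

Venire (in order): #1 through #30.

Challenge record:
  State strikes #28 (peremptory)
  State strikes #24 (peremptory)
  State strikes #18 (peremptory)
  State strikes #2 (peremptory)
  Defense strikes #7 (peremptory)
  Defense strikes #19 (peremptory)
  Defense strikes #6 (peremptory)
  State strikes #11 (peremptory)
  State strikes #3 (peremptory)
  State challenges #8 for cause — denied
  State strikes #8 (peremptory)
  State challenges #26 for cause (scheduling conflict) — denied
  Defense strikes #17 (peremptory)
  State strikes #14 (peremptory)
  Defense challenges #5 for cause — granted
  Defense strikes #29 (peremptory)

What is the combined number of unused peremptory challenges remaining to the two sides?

State allotment: 8. Defense allotment: 8 base + 3 multi-party = 11.
State peremptories used: #28, #24, #18, #2, #11, #3, #8, #14 — 8 (for-cause on #8, #26 don't count).
Defense peremptories used: #7, #19, #6, #17, #29 — 5 (the for-cause on #5 doesn't count).
Remaining: (8 − 8) + (11 − 5) = 6.

6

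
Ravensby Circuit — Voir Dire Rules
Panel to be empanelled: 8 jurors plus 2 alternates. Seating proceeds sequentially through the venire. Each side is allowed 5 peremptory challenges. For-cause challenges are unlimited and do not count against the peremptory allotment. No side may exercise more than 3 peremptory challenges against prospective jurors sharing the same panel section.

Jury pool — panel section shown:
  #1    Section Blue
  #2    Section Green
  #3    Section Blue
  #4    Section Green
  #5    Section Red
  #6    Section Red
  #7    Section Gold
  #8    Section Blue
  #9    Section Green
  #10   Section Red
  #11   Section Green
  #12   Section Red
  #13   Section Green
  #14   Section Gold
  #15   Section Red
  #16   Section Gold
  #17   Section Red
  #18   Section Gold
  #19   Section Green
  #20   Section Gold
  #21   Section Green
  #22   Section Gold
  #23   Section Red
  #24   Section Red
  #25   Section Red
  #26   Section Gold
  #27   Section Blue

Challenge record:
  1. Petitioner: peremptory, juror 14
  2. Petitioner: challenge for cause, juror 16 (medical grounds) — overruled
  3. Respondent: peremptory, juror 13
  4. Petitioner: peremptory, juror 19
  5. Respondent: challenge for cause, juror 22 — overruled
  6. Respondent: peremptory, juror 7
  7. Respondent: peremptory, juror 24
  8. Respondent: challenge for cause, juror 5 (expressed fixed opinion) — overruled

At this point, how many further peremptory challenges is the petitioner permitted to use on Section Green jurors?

Petitioner peremptories so far: #14, #19 — 2 of 5 used, 3 left overall.
Against Section Green: #19 — 1 used; per-section cap 3 leaves 2.
Binding limit: min(3, 2) = 2.

2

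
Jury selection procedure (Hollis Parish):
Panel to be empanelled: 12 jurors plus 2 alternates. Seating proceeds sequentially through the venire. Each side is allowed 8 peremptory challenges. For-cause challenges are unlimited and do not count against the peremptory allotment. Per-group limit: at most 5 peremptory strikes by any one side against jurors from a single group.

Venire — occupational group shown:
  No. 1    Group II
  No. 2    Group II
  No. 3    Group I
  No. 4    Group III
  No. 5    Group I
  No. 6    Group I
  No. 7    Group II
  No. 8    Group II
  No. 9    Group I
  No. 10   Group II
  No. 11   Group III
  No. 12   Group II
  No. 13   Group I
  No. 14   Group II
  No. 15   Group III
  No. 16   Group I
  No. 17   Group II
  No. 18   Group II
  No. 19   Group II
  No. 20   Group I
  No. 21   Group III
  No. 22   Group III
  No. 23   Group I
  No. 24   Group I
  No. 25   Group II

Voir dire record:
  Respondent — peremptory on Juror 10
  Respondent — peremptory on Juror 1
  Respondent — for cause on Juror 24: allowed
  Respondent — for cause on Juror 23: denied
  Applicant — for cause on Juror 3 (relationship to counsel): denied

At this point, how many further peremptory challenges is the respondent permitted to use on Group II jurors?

3

Respondent peremptories so far: #10, #1 — 2 of 8 used, 6 left overall.
Against Group II: #10, #1 — 2 used; per-group cap 5 leaves 3.
Binding limit: min(6, 3) = 3.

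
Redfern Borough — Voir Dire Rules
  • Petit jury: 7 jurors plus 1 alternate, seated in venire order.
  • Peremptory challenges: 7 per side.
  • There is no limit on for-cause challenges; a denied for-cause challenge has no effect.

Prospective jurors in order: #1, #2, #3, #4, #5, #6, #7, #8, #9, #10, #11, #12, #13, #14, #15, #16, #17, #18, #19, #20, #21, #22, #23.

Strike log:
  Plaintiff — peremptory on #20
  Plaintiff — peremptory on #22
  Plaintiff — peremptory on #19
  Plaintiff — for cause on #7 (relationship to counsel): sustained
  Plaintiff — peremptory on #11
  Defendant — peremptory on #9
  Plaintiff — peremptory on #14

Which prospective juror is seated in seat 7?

8

Removed: #7, #9, #11, #14, #19, #20, #22.
Filling seats in venire order through position 7: #1, #2, #3, #4, #5, #6, #8.
So seat 7 is #8.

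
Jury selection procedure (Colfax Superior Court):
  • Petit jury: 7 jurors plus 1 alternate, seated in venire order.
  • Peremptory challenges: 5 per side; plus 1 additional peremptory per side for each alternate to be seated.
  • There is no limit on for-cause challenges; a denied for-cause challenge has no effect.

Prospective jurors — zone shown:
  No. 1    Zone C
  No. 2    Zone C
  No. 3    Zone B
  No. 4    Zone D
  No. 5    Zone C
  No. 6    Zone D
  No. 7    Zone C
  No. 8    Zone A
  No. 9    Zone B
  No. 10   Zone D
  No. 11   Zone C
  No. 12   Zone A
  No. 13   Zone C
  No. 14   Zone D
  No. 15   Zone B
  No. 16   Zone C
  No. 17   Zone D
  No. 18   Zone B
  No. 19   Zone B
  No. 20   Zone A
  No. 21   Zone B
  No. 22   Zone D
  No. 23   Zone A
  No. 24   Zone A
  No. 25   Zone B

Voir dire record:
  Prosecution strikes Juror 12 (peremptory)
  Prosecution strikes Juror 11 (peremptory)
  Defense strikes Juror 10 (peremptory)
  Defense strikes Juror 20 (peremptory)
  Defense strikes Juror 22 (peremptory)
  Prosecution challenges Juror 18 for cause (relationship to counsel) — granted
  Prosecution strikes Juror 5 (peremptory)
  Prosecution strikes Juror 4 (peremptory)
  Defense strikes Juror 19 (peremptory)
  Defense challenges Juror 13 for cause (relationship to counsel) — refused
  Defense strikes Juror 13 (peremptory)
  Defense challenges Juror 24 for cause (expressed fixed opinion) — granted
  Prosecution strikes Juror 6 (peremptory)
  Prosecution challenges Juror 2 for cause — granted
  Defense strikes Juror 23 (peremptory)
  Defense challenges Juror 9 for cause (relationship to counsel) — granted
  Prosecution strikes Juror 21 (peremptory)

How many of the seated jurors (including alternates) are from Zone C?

Removed: #2, #4, #5, #6, #9, #10, #11, #12, #13, #18, #19, #20, #21, #22, #23, #24.
Seated (8 incl. alternates): #1, #3, #7, #8, #14, #15, #16, #17.
Of those, in Zone C: #1, #7, #16 → 3.

3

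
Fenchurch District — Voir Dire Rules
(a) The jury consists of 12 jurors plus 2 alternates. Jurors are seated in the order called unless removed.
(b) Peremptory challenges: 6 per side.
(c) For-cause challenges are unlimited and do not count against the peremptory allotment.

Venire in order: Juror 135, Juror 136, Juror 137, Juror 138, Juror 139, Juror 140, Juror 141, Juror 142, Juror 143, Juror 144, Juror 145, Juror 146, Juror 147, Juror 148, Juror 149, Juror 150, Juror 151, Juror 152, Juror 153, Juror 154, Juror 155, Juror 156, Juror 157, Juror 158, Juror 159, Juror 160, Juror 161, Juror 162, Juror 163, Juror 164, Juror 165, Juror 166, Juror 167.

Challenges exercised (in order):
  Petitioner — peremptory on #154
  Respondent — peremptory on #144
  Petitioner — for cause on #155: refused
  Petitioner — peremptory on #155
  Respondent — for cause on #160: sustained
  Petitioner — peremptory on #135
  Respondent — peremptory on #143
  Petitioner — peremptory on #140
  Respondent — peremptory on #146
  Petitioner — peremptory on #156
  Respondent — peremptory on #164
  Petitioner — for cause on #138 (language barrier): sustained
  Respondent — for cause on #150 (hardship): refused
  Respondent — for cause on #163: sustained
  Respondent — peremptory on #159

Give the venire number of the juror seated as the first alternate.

Removed: #135, #138, #140, #143, #144, #146, #154, #155, #156, #159, #160, #163, #164. (#150 stays — for-cause denied.)
Filling seats in venire order through position 13: #136, #137, #139, #141, #142, #145, #147, #148, #149, #150, #151, #152, #153.
So alternate 1 is #153.

153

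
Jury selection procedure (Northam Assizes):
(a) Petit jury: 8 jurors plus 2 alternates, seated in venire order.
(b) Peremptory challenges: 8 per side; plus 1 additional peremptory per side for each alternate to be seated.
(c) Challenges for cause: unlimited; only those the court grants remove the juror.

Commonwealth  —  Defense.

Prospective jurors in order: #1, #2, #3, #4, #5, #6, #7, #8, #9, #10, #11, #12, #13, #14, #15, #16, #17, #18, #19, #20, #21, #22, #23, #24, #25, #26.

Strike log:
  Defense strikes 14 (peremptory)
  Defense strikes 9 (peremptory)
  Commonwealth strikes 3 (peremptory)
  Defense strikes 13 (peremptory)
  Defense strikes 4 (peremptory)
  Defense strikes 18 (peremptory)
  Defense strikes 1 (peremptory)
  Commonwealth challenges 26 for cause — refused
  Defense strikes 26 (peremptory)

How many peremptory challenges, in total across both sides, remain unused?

12

Commonwealth allotment: 8 base + 1 × 2 alternates = 10. Defense allotment: 8 base + 1 × 2 alternates = 10.
Commonwealth peremptories used: #3 — 1 (the for-cause on #26 doesn't count).
Defense peremptories used: #14, #9, #13, #4, #18, #1, #26 — 7.
Remaining: (10 − 1) + (10 − 7) = 12.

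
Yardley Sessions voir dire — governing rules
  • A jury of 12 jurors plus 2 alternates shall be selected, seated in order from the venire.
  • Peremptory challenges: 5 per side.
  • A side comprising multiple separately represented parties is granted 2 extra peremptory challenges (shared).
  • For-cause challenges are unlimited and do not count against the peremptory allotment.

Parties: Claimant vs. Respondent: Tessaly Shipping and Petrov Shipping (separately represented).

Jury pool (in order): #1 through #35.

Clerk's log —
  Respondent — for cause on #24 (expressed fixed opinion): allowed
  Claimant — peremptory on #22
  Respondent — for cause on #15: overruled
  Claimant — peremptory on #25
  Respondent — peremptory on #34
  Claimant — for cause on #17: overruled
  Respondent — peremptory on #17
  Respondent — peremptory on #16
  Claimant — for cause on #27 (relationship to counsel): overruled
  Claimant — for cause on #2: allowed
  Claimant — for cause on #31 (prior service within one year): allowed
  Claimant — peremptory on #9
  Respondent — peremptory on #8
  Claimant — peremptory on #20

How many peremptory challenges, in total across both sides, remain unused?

Claimant allotment: 5. Respondent allotment: 5 base + 2 multi-party = 7.
Claimant peremptories used: #22, #25, #9, #20 — 4 (for-cause on #17, #27, #2, #31 don't count).
Respondent peremptories used: #34, #17, #16, #8 — 4 (for-cause on #24, #15 don't count).
Remaining: (5 − 4) + (7 − 4) = 4.

4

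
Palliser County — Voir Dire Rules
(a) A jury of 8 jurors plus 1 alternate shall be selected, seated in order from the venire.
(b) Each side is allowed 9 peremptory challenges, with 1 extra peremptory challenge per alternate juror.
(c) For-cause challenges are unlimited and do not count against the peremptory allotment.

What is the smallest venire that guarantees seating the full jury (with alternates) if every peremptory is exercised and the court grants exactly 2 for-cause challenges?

31

Seats to fill: 8 + 1 alternates = 9.
Peremptories: 9 + 1×1 = 10 per side × 2 sides = 20.
For-cause removals: 2.
Minimum venire: 9 + 20 + 2 = 31.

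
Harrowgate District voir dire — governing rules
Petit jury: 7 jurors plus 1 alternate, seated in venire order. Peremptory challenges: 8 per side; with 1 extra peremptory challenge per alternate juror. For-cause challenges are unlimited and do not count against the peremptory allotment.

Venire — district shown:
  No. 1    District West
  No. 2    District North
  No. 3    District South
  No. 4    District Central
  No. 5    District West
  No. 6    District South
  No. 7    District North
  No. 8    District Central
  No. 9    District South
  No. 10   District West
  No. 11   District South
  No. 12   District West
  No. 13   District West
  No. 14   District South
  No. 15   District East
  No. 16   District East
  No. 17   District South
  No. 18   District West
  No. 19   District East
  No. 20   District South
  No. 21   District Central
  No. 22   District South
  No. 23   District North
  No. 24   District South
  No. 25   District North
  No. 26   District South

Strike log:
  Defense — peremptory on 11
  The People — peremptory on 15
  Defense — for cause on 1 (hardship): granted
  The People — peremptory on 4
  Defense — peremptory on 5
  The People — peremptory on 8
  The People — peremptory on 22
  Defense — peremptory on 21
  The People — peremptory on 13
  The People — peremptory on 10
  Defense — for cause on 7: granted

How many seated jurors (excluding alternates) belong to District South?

Removed: #1, #4, #5, #7, #8, #10, #11, #13, #15, #21, #22.
Seated jurors 1–7: #2, #3, #6, #9, #12, #14, #16 (alternates #17 not counted).
Of those, in District South: #3, #6, #9, #14 → 4.

4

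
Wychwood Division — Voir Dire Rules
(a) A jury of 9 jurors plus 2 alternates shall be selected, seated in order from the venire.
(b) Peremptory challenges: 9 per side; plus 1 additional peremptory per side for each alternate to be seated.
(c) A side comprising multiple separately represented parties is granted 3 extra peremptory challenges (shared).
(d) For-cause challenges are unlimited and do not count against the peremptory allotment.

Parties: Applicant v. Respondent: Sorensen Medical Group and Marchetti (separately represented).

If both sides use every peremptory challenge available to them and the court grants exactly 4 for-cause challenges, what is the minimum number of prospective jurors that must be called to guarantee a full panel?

Seats to fill: 9 + 2 alternates = 11.
Peremptories — Applicant: 9 + 1×2 = 11; Respondent: 9 + 1×2 + 3 = 14; total 25.
For-cause removals: 4.
Minimum venire: 11 + 25 + 4 = 40.

40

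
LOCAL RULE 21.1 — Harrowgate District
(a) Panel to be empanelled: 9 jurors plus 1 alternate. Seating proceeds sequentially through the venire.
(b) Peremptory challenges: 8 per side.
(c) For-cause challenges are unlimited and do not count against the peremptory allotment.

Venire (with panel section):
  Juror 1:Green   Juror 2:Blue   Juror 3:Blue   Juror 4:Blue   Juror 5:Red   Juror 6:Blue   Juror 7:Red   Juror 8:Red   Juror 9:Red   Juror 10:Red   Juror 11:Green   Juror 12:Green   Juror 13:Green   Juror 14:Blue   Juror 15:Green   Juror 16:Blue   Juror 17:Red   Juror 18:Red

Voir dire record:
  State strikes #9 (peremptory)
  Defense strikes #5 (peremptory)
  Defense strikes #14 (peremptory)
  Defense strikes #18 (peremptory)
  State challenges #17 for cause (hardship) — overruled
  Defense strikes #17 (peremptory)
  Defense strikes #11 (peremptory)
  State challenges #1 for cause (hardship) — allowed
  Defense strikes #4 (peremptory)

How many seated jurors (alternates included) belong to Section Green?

3

Removed: #1, #4, #5, #9, #11, #14, #17, #18.
Seated (10 incl. alternates): #2, #3, #6, #7, #8, #10, #12, #13, #15, #16.
Of those, in Section Green: #12, #13, #15 → 3.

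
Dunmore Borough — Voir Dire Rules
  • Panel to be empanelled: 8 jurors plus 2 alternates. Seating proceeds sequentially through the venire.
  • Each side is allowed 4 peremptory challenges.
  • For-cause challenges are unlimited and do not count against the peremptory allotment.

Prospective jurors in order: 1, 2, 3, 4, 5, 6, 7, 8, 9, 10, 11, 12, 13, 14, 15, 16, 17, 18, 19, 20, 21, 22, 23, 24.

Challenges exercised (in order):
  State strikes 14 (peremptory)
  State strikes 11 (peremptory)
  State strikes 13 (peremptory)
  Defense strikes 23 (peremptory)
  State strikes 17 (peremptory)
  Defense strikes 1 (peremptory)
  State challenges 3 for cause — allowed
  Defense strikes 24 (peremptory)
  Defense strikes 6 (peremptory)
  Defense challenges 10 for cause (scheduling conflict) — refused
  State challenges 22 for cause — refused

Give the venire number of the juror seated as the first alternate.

15

Removed: #1, #3, #6, #11, #13, #14, #17, #23, #24. (#10, #22 stay — for-cause denied.)
Filling seats in venire order through position 9: #2, #4, #5, #7, #8, #9, #10, #12, #15.
So alternate 1 is #15.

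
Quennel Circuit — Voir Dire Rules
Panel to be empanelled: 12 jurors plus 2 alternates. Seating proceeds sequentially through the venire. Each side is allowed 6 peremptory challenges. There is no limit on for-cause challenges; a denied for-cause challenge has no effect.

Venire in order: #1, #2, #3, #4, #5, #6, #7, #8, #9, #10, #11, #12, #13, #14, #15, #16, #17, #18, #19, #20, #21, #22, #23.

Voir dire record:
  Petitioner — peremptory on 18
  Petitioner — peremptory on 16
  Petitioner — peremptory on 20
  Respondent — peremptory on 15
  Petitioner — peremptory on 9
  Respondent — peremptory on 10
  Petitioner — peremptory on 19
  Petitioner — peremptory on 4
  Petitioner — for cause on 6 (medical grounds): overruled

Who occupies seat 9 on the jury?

Removed: #4, #9, #10, #15, #16, #18, #19, #20. (#6 stays — for-cause denied.)
Seating in order: seats 1–12 → #1, #2, #3, #5, #6, #7, #8, #11, #12, #13, #14, #17; alternates → #21, #22.
So seat 9 is #12.

12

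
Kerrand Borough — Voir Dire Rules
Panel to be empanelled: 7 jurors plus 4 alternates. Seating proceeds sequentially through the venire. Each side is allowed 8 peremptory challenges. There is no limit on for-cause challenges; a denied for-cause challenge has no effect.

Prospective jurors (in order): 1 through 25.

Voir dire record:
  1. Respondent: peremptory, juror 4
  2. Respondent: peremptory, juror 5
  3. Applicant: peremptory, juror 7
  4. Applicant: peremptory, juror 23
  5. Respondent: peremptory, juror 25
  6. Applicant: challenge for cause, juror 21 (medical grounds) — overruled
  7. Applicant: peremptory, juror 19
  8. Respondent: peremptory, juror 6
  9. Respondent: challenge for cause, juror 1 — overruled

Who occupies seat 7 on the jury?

Removed: #4, #5, #6, #7, #19, #23, #25. (#1, #21 stay — for-cause denied.)
Seating in order: seats 1–7 → #1, #2, #3, #8, #9, #10, #11; alternates → #12, #13, #14, #15.
So seat 7 is #11.

11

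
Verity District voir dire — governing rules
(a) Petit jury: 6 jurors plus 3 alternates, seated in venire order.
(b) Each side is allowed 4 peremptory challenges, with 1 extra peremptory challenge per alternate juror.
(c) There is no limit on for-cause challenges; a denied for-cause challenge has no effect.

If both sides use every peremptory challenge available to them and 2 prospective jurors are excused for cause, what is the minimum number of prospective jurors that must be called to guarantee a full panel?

25

Seats to fill: 6 + 3 alternates = 9.
Peremptories: 4 + 1×3 = 7 per side × 2 sides = 14.
For-cause removals: 2.
Minimum venire: 9 + 14 + 2 = 25.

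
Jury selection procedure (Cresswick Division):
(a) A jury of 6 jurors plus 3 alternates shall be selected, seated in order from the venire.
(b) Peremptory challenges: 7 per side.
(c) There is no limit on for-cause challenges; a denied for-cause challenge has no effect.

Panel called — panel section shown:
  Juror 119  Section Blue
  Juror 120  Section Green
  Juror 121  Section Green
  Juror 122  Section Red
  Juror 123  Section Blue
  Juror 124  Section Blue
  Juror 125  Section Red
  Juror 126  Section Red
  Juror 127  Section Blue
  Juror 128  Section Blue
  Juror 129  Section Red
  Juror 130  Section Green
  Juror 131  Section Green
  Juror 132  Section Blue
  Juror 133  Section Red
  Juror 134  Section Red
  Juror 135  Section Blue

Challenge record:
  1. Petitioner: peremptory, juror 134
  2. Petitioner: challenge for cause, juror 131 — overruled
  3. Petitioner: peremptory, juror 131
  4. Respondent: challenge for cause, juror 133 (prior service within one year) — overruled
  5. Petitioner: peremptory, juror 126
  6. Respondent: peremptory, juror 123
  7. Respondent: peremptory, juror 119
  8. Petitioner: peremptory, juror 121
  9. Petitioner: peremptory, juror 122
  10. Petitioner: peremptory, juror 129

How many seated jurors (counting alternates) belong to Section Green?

Removed: #119, #121, #122, #123, #126, #129, #131, #134.
Seated (9 incl. alternates): #120, #124, #125, #127, #128, #130, #132, #133, #135.
Of those, in Section Green: #120, #130 → 2.

2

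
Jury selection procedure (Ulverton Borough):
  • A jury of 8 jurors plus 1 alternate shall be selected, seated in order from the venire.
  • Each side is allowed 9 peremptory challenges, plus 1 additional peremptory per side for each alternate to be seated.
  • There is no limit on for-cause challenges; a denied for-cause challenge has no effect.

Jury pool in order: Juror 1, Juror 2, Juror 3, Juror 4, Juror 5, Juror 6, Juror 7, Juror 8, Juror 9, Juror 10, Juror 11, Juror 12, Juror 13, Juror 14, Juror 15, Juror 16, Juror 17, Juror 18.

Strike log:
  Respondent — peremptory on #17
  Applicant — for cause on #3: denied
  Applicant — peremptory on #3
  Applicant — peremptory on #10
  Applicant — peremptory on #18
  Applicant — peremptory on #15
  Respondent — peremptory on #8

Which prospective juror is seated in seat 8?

Removed: #3, #8, #10, #15, #17, #18.
Seating in order: seats 1–8 → #1, #2, #4, #5, #6, #7, #9, #11; alternates → #12.
So seat 8 is #11.

11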